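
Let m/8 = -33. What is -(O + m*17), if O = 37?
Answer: 4451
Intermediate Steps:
m = -264 (m = 8*(-33) = -264)
-(O + m*17) = -(37 - 264*17) = -(37 - 4488) = -1*(-4451) = 4451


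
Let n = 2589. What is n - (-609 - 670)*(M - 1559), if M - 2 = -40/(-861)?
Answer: -1712317694/861 ≈ -1.9888e+6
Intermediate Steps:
M = 1762/861 (M = 2 - 40/(-861) = 2 - 40*(-1/861) = 2 + 40/861 = 1762/861 ≈ 2.0465)
n - (-609 - 670)*(M - 1559) = 2589 - (-609 - 670)*(1762/861 - 1559) = 2589 - (-1279)*(-1340537)/861 = 2589 - 1*1714546823/861 = 2589 - 1714546823/861 = -1712317694/861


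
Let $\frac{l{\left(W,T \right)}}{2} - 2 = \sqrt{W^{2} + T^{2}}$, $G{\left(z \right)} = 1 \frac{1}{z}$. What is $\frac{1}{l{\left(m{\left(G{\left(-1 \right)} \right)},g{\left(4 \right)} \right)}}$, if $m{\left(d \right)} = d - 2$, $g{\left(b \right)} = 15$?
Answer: $- \frac{1}{230} + \frac{3 \sqrt{26}}{460} \approx 0.028907$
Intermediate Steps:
$G{\left(z \right)} = \frac{1}{z}$
$m{\left(d \right)} = -2 + d$
$l{\left(W,T \right)} = 4 + 2 \sqrt{T^{2} + W^{2}}$ ($l{\left(W,T \right)} = 4 + 2 \sqrt{W^{2} + T^{2}} = 4 + 2 \sqrt{T^{2} + W^{2}}$)
$\frac{1}{l{\left(m{\left(G{\left(-1 \right)} \right)},g{\left(4 \right)} \right)}} = \frac{1}{4 + 2 \sqrt{15^{2} + \left(-2 + \frac{1}{-1}\right)^{2}}} = \frac{1}{4 + 2 \sqrt{225 + \left(-2 - 1\right)^{2}}} = \frac{1}{4 + 2 \sqrt{225 + \left(-3\right)^{2}}} = \frac{1}{4 + 2 \sqrt{225 + 9}} = \frac{1}{4 + 2 \sqrt{234}} = \frac{1}{4 + 2 \cdot 3 \sqrt{26}} = \frac{1}{4 + 6 \sqrt{26}}$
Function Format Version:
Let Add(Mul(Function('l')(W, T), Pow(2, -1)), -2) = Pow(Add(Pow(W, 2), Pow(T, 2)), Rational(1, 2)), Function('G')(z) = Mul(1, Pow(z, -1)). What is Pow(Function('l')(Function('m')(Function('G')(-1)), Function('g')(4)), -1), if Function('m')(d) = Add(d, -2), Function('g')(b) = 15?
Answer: Add(Rational(-1, 230), Mul(Rational(3, 460), Pow(26, Rational(1, 2)))) ≈ 0.028907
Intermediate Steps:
Function('G')(z) = Pow(z, -1)
Function('m')(d) = Add(-2, d)
Function('l')(W, T) = Add(4, Mul(2, Pow(Add(Pow(T, 2), Pow(W, 2)), Rational(1, 2)))) (Function('l')(W, T) = Add(4, Mul(2, Pow(Add(Pow(W, 2), Pow(T, 2)), Rational(1, 2)))) = Add(4, Mul(2, Pow(Add(Pow(T, 2), Pow(W, 2)), Rational(1, 2)))))
Pow(Function('l')(Function('m')(Function('G')(-1)), Function('g')(4)), -1) = Pow(Add(4, Mul(2, Pow(Add(Pow(15, 2), Pow(Add(-2, Pow(-1, -1)), 2)), Rational(1, 2)))), -1) = Pow(Add(4, Mul(2, Pow(Add(225, Pow(Add(-2, -1), 2)), Rational(1, 2)))), -1) = Pow(Add(4, Mul(2, Pow(Add(225, Pow(-3, 2)), Rational(1, 2)))), -1) = Pow(Add(4, Mul(2, Pow(Add(225, 9), Rational(1, 2)))), -1) = Pow(Add(4, Mul(2, Pow(234, Rational(1, 2)))), -1) = Pow(Add(4, Mul(2, Mul(3, Pow(26, Rational(1, 2))))), -1) = Pow(Add(4, Mul(6, Pow(26, Rational(1, 2)))), -1)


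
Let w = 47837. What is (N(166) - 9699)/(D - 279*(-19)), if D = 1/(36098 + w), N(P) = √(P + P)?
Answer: -814085565/444939436 + 83935*√83/222469718 ≈ -1.8262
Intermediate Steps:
N(P) = √2*√P (N(P) = √(2*P) = √2*√P)
D = 1/83935 (D = 1/(36098 + 47837) = 1/83935 ≈ 1.1914e-5)
(N(166) - 9699)/(D - 279*(-19)) = (√2*√166 - 9699)/(1/83935 - 279*(-19)) = (2*√83 - 9699)/(1/83935 + 5301) = (-9699 + 2*√83)/(444939436/83935) = (-9699 + 2*√83)*(83935/444939436) = -814085565/444939436 + 83935*√83/222469718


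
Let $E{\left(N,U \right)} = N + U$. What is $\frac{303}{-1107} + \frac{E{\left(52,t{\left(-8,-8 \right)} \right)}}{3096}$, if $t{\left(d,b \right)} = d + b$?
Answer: $- \frac{8317}{31734} \approx -0.26208$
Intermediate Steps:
$t{\left(d,b \right)} = b + d$
$\frac{303}{-1107} + \frac{E{\left(52,t{\left(-8,-8 \right)} \right)}}{3096} = \frac{303}{-1107} + \frac{52 - 16}{3096} = 303 \left(- \frac{1}{1107}\right) + \left(52 - 16\right) \frac{1}{3096} = - \frac{101}{369} + 36 \cdot \frac{1}{3096} = - \frac{101}{369} + \frac{1}{86} = - \frac{8317}{31734}$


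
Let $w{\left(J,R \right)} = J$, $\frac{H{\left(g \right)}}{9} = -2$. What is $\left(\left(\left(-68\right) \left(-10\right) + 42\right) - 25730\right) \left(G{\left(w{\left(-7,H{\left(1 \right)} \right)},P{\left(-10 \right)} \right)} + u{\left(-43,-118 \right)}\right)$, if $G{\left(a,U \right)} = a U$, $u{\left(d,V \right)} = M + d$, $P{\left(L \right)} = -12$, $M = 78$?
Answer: $-2975952$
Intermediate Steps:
$H{\left(g \right)} = -18$ ($H{\left(g \right)} = 9 \left(-2\right) = -18$)
$u{\left(d,V \right)} = 78 + d$
$G{\left(a,U \right)} = U a$
$\left(\left(\left(-68\right) \left(-10\right) + 42\right) - 25730\right) \left(G{\left(w{\left(-7,H{\left(1 \right)} \right)},P{\left(-10 \right)} \right)} + u{\left(-43,-118 \right)}\right) = \left(\left(\left(-68\right) \left(-10\right) + 42\right) - 25730\right) \left(\left(-12\right) \left(-7\right) + \left(78 - 43\right)\right) = \left(\left(680 + 42\right) - 25730\right) \left(84 + 35\right) = \left(722 - 25730\right) 119 = \left(-25008\right) 119 = -2975952$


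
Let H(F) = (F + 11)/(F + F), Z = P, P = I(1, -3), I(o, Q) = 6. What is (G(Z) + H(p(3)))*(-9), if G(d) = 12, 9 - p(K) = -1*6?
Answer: -579/5 ≈ -115.80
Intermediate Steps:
P = 6
p(K) = 15 (p(K) = 9 - (-1)*6 = 9 - 1*(-6) = 9 + 6 = 15)
Z = 6
H(F) = (11 + F)/(2*F) (H(F) = (11 + F)/((2*F)) = (11 + F)*(1/(2*F)) = (11 + F)/(2*F))
(G(Z) + H(p(3)))*(-9) = (12 + (½)*(11 + 15)/15)*(-9) = (12 + (½)*(1/15)*26)*(-9) = (12 + 13/15)*(-9) = (193/15)*(-9) = -579/5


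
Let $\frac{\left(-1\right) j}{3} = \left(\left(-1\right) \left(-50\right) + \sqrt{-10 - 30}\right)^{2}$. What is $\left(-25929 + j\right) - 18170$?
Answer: $-51479 - 600 i \sqrt{10} \approx -51479.0 - 1897.4 i$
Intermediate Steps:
$j = - 3 \left(50 + 2 i \sqrt{10}\right)^{2}$ ($j = - 3 \left(\left(-1\right) \left(-50\right) + \sqrt{-10 - 30}\right)^{2} = - 3 \left(50 + \sqrt{-40}\right)^{2} = - 3 \left(50 + 2 i \sqrt{10}\right)^{2} \approx -7380.0 - 1897.4 i$)
$\left(-25929 + j\right) - 18170 = \left(-25929 - \left(7380 + 600 i \sqrt{10}\right)\right) - 18170 = \left(-33309 - 600 i \sqrt{10}\right) - 18170 = -51479 - 600 i \sqrt{10}$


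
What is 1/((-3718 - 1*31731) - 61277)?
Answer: -1/96726 ≈ -1.0338e-5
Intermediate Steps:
1/((-3718 - 1*31731) - 61277) = 1/((-3718 - 31731) - 61277) = 1/(-35449 - 61277) = 1/(-96726) = -1/96726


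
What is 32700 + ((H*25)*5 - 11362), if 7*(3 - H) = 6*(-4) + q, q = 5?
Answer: 154366/7 ≈ 22052.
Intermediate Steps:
H = 40/7 (H = 3 - (6*(-4) + 5)/7 = 3 - (-24 + 5)/7 = 3 - ⅐*(-19) = 3 + 19/7 = 40/7 ≈ 5.7143)
32700 + ((H*25)*5 - 11362) = 32700 + (((40/7)*25)*5 - 11362) = 32700 + ((1000/7)*5 - 11362) = 32700 + (5000/7 - 11362) = 32700 - 74534/7 = 154366/7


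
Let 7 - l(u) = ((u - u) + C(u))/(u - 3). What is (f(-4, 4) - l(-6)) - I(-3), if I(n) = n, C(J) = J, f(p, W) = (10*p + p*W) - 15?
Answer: -223/3 ≈ -74.333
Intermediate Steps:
f(p, W) = -15 + 10*p + W*p (f(p, W) = (10*p + W*p) - 15 = -15 + 10*p + W*p)
l(u) = 7 - u/(-3 + u) (l(u) = 7 - ((u - u) + u)/(u - 3) = 7 - (0 + u)/(-3 + u) = 7 - u/(-3 + u))
(f(-4, 4) - l(-6)) - I(-3) = ((-15 + 10*(-4) + 4*(-4)) - 3*(-7 + 2*(-6))/(-3 - 6)) - 1*(-3) = ((-15 - 40 - 16) - 3*(-7 - 12)/(-9)) + 3 = (-71 - 3*(-1)*(-19)/9) + 3 = (-71 - 1*19/3) + 3 = (-71 - 19/3) + 3 = -232/3 + 3 = -223/3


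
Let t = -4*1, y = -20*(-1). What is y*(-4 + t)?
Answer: -160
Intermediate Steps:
y = 20
t = -4
y*(-4 + t) = 20*(-4 - 4) = 20*(-8) = -160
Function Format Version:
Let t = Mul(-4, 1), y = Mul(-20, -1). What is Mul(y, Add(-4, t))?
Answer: -160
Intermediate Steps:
y = 20
t = -4
Mul(y, Add(-4, t)) = Mul(20, Add(-4, -4)) = Mul(20, -8) = -160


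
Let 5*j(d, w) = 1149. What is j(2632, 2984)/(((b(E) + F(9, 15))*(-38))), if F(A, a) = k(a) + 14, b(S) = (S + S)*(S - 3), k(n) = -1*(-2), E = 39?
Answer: -1149/536560 ≈ -0.0021414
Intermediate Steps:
j(d, w) = 1149/5 (j(d, w) = (⅕)*1149 = 1149/5)
k(n) = 2
b(S) = 2*S*(-3 + S) (b(S) = (2*S)*(-3 + S) = 2*S*(-3 + S))
F(A, a) = 16 (F(A, a) = 2 + 14 = 16)
j(2632, 2984)/(((b(E) + F(9, 15))*(-38))) = 1149/(5*(((2*39*(-3 + 39) + 16)*(-38)))) = 1149/(5*(((2*39*36 + 16)*(-38)))) = 1149/(5*(((2808 + 16)*(-38)))) = 1149/(5*((2824*(-38)))) = (1149/5)/(-107312) = (1149/5)*(-1/107312) = -1149/536560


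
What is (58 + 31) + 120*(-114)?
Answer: -13591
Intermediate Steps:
(58 + 31) + 120*(-114) = 89 - 13680 = -13591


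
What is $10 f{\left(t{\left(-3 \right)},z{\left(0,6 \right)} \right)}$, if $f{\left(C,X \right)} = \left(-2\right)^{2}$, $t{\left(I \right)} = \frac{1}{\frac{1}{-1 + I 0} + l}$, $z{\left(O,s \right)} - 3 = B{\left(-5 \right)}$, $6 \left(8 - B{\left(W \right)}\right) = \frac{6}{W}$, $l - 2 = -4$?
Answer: $40$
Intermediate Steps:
$l = -2$ ($l = 2 - 4 = -2$)
$B{\left(W \right)} = 8 - \frac{1}{W}$ ($B{\left(W \right)} = 8 - \frac{6 \frac{1}{W}}{6} = 8 - \frac{1}{W}$)
$z{\left(O,s \right)} = \frac{56}{5}$ ($z{\left(O,s \right)} = 3 + \left(8 - \frac{1}{-5}\right) = 3 + \left(8 - - \frac{1}{5}\right) = 3 + \left(8 + \frac{1}{5}\right) = 3 + \frac{41}{5} = \frac{56}{5}$)
$t{\left(I \right)} = - \frac{1}{3}$ ($t{\left(I \right)} = \frac{1}{\frac{1}{-1 + I 0} - 2} = \frac{1}{\frac{1}{-1 + 0} - 2} = \frac{1}{\frac{1}{-1} - 2} = \frac{1}{-1 - 2} = \frac{1}{-3} = - \frac{1}{3}$)
$f{\left(C,X \right)} = 4$
$10 f{\left(t{\left(-3 \right)},z{\left(0,6 \right)} \right)} = 10 \cdot 4 = 40$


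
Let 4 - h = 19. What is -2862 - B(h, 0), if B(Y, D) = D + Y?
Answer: -2847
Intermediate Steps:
h = -15 (h = 4 - 1*19 = 4 - 19 = -15)
-2862 - B(h, 0) = -2862 - (0 - 15) = -2862 - 1*(-15) = -2862 + 15 = -2847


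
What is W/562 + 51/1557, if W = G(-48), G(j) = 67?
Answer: 44327/291678 ≈ 0.15197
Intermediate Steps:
W = 67
W/562 + 51/1557 = 67/562 + 51/1557 = 67*(1/562) + 51*(1/1557) = 67/562 + 17/519 = 44327/291678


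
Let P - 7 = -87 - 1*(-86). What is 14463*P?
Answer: 86778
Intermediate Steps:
P = 6 (P = 7 + (-87 - 1*(-86)) = 7 + (-87 + 86) = 7 - 1 = 6)
14463*P = 14463*6 = 86778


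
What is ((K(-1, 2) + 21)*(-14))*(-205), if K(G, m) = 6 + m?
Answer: 83230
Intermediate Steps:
((K(-1, 2) + 21)*(-14))*(-205) = (((6 + 2) + 21)*(-14))*(-205) = ((8 + 21)*(-14))*(-205) = (29*(-14))*(-205) = -406*(-205) = 83230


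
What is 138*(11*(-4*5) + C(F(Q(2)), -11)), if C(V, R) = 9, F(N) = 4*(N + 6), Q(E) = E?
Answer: -29118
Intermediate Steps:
F(N) = 24 + 4*N (F(N) = 4*(6 + N) = 24 + 4*N)
138*(11*(-4*5) + C(F(Q(2)), -11)) = 138*(11*(-4*5) + 9) = 138*(11*(-20) + 9) = 138*(-220 + 9) = 138*(-211) = -29118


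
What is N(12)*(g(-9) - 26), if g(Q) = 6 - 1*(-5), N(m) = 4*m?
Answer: -720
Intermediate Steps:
g(Q) = 11 (g(Q) = 6 + 5 = 11)
N(12)*(g(-9) - 26) = (4*12)*(11 - 26) = 48*(-15) = -720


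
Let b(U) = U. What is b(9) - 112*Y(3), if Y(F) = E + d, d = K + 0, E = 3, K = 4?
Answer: -775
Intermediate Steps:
d = 4 (d = 4 + 0 = 4)
Y(F) = 7 (Y(F) = 3 + 4 = 7)
b(9) - 112*Y(3) = 9 - 112*7 = 9 - 784 = -775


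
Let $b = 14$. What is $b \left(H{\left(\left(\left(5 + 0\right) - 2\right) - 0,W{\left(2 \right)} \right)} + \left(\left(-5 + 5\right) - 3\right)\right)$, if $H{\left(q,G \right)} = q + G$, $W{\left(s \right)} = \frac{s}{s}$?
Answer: $14$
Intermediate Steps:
$W{\left(s \right)} = 1$
$H{\left(q,G \right)} = G + q$
$b \left(H{\left(\left(\left(5 + 0\right) - 2\right) - 0,W{\left(2 \right)} \right)} + \left(\left(-5 + 5\right) - 3\right)\right) = 14 \left(\left(1 + \left(\left(\left(5 + 0\right) - 2\right) - 0\right)\right) + \left(\left(-5 + 5\right) - 3\right)\right) = 14 \left(\left(1 + \left(\left(5 - 2\right) + 0\right)\right) + \left(0 - 3\right)\right) = 14 \left(\left(1 + \left(3 + 0\right)\right) - 3\right) = 14 \left(\left(1 + 3\right) - 3\right) = 14 \left(4 - 3\right) = 14 \cdot 1 = 14$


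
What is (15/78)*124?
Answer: 310/13 ≈ 23.846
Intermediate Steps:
(15/78)*124 = (15*(1/78))*124 = (5/26)*124 = 310/13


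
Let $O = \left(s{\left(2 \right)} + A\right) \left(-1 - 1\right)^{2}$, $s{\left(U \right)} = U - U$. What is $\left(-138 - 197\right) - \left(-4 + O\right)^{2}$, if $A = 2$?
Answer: $-351$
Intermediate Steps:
$s{\left(U \right)} = 0$
$O = 8$ ($O = \left(0 + 2\right) \left(-1 - 1\right)^{2} = 2 \left(-2\right)^{2} = 2 \cdot 4 = 8$)
$\left(-138 - 197\right) - \left(-4 + O\right)^{2} = \left(-138 - 197\right) - \left(-4 + 8\right)^{2} = -335 - 4^{2} = -335 - 16 = -351$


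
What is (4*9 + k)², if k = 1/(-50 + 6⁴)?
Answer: 2012150449/1552516 ≈ 1296.1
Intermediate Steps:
k = 1/1246 (k = 1/(-50 + 1296) = 1/1246 ≈ 0.00080257)
(4*9 + k)² = (4*9 + 1/1246)² = (36 + 1/1246)² = (44857/1246)² = 2012150449/1552516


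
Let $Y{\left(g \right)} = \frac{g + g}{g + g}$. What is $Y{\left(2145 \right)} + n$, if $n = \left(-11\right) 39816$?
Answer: $-437975$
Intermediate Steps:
$n = -437976$
$Y{\left(g \right)} = 1$ ($Y{\left(g \right)} = \frac{2 g}{2 g} = 2 g \frac{1}{2 g} = 1$)
$Y{\left(2145 \right)} + n = 1 - 437976 = -437975$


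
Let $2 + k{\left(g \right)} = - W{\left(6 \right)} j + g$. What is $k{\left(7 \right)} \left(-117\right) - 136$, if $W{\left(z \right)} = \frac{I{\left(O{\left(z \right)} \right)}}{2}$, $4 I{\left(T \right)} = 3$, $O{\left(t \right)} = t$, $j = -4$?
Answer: $- \frac{1793}{2} \approx -896.5$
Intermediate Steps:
$I{\left(T \right)} = \frac{3}{4}$ ($I{\left(T \right)} = \frac{1}{4} \cdot 3 = \frac{3}{4}$)
$W{\left(z \right)} = \frac{3}{8}$ ($W{\left(z \right)} = \frac{3}{4 \cdot 2} = \frac{3}{4} \cdot \frac{1}{2} = \frac{3}{8}$)
$k{\left(g \right)} = - \frac{1}{2} + g$ ($k{\left(g \right)} = -2 + \left(\left(-1\right) \frac{3}{8} \left(-4\right) + g\right) = -2 + \left(\left(- \frac{3}{8}\right) \left(-4\right) + g\right) = -2 + \left(\frac{3}{2} + g\right) = - \frac{1}{2} + g$)
$k{\left(7 \right)} \left(-117\right) - 136 = \left(- \frac{1}{2} + 7\right) \left(-117\right) - 136 = \frac{13}{2} \left(-117\right) - 136 = - \frac{1521}{2} - 136 = - \frac{1793}{2}$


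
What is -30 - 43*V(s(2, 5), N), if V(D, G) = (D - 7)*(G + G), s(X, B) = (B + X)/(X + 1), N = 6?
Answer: 2378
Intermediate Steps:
s(X, B) = (B + X)/(1 + X)
V(D, G) = 2*G*(-7 + D) (V(D, G) = (-7 + D)*(2*G) = 2*G*(-7 + D))
-30 - 43*V(s(2, 5), N) = -30 - 86*6*(-7 + (5 + 2)/(1 + 2)) = -30 - 86*6*(-7 + 7/3) = -30 - 86*6*(-14)/3 = -30 - 43*(-56) = -30 + 2408 = 2378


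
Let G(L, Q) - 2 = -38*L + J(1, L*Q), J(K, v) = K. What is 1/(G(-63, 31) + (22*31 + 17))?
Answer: 1/3096 ≈ 0.00032300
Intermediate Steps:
G(L, Q) = 3 - 38*L (G(L, Q) = 2 + (-38*L + 1) = 2 + (1 - 38*L) = 3 - 38*L)
1/(G(-63, 31) + (22*31 + 17)) = 1/((3 - 38*(-63)) + (22*31 + 17)) = 1/((3 + 2394) + (682 + 17)) = 1/(2397 + 699) = 1/3096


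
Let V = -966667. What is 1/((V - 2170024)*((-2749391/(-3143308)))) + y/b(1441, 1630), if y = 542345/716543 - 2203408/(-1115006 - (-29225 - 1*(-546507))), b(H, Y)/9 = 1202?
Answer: 1325662536015734316037133/6819841549842576641461610892 ≈ 0.00019438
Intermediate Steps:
b(H, Y) = 10818 (b(H, Y) = 9*1202 = 10818)
y = 154006238369/73100283774 (y = 542345*(1/716543) - 2203408/(-1115006 - (-29225 + 546507)) = 542345/716543 - 2203408/(-1115006 - 1*517282) = 542345/716543 - 2203408/(-1115006 - 517282) = 542345/716543 - 2203408/(-1632288) = 542345/716543 - 2203408*(-1/1632288) = 542345/716543 + 137713/102018 = 154006238369/73100283774 ≈ 2.1068)
1/((V - 2170024)*((-2749391/(-3143308)))) + y/b(1441, 1630) = 1/((-966667 - 2170024)*((-2749391/(-3143308)))) + (154006238369/73100283774)/10818 = 1/((-3136691)*((-2749391*(-1/3143308)))) + (154006238369/73100283774)*(1/10818) = -1/(3136691*2749391/3143308) + 154006238369/790798869867132 = -1/3136691*3143308/2749391 + 154006238369/790798869867132 = -3143308/8623990005181 + 154006238369/790798869867132 = 1325662536015734316037133/6819841549842576641461610892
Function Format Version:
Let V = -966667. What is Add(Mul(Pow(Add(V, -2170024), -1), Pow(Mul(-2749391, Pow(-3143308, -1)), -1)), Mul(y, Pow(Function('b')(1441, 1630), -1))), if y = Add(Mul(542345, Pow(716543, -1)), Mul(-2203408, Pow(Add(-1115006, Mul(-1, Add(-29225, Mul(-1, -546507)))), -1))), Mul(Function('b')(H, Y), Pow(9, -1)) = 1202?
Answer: Rational(1325662536015734316037133, 6819841549842576641461610892) ≈ 0.00019438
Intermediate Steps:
Function('b')(H, Y) = 10818 (Function('b')(H, Y) = Mul(9, 1202) = 10818)
y = Rational(154006238369, 73100283774) (y = Add(Mul(542345, Rational(1, 716543)), Mul(-2203408, Pow(Add(-1115006, Mul(-1, Add(-29225, 546507))), -1))) = Add(Rational(542345, 716543), Mul(-2203408, Pow(Add(-1115006, Mul(-1, 517282)), -1))) = Add(Rational(542345, 716543), Mul(-2203408, Pow(Add(-1115006, -517282), -1))) = Add(Rational(542345, 716543), Mul(-2203408, Pow(-1632288, -1))) = Add(Rational(542345, 716543), Mul(-2203408, Rational(-1, 1632288))) = Add(Rational(542345, 716543), Rational(137713, 102018)) = Rational(154006238369, 73100283774) ≈ 2.1068)
Add(Mul(Pow(Add(V, -2170024), -1), Pow(Mul(-2749391, Pow(-3143308, -1)), -1)), Mul(y, Pow(Function('b')(1441, 1630), -1))) = Add(Mul(Pow(Add(-966667, -2170024), -1), Pow(Mul(-2749391, Pow(-3143308, -1)), -1)), Mul(Rational(154006238369, 73100283774), Pow(10818, -1))) = Add(Mul(Pow(-3136691, -1), Pow(Mul(-2749391, Rational(-1, 3143308)), -1)), Mul(Rational(154006238369, 73100283774), Rational(1, 10818))) = Add(Mul(Rational(-1, 3136691), Pow(Rational(2749391, 3143308), -1)), Rational(154006238369, 790798869867132)) = Add(Mul(Rational(-1, 3136691), Rational(3143308, 2749391)), Rational(154006238369, 790798869867132)) = Add(Rational(-3143308, 8623990005181), Rational(154006238369, 790798869867132)) = Rational(1325662536015734316037133, 6819841549842576641461610892)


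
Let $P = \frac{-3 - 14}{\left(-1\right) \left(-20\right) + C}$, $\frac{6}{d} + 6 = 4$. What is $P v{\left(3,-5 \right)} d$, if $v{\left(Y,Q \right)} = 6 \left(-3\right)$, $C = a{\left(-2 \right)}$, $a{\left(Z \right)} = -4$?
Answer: $- \frac{459}{8} \approx -57.375$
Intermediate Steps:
$d = -3$ ($d = \frac{6}{-6 + 4} = \frac{6}{-2} = 6 \left(- \frac{1}{2}\right) = -3$)
$C = -4$
$v{\left(Y,Q \right)} = -18$
$P = - \frac{17}{16}$ ($P = \frac{-3 - 14}{\left(-1\right) \left(-20\right) - 4} = - \frac{17}{20 - 4} = - \frac{17}{16} \approx -1.0625$)
$P v{\left(3,-5 \right)} d = \left(- \frac{17}{16}\right) \left(-18\right) \left(-3\right) = \frac{153}{8} \left(-3\right) = - \frac{459}{8}$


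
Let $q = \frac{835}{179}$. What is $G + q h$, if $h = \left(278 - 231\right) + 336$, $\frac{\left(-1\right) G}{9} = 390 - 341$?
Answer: $\frac{240866}{179} \approx 1345.6$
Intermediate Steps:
$G = -441$ ($G = - 9 \left(390 - 341\right) = \left(-9\right) 49 = -441$)
$q = \frac{835}{179}$ ($q = 835 \cdot \frac{1}{179} = \frac{835}{179} \approx 4.6648$)
$h = 383$ ($h = 47 + 336 = 383$)
$G + q h = -441 + \frac{835}{179} \cdot 383 = -441 + \frac{319805}{179} = \frac{240866}{179}$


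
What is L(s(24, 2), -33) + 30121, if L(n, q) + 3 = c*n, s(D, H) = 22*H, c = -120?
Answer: 24838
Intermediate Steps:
L(n, q) = -3 - 120*n
L(s(24, 2), -33) + 30121 = (-3 - 2640*2) + 30121 = (-3 - 120*44) + 30121 = (-3 - 5280) + 30121 = -5283 + 30121 = 24838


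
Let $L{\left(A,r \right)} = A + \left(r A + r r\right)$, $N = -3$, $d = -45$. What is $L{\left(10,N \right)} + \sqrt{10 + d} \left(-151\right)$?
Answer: $-11 - 151 i \sqrt{35} \approx -11.0 - 893.33 i$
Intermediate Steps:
$L{\left(A,r \right)} = A + r^{2} + A r$ ($L{\left(A,r \right)} = A + \left(A r + r^{2}\right) = A + \left(r^{2} + A r\right) = A + r^{2} + A r$)
$L{\left(10,N \right)} + \sqrt{10 + d} \left(-151\right) = \left(10 + \left(-3\right)^{2} + 10 \left(-3\right)\right) + \sqrt{10 - 45} \left(-151\right) = \left(10 + 9 - 30\right) + \sqrt{-35} \left(-151\right) = -11 + i \sqrt{35} \left(-151\right) = -11 - 151 i \sqrt{35}$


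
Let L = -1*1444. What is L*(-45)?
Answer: 64980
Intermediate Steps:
L = -1444
L*(-45) = -1444*(-45) = 64980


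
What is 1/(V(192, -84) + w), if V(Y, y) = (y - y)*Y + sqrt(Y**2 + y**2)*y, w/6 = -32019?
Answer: -10673/2033216082 + 28*sqrt(305)/1016608041 ≈ -4.7683e-6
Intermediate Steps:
w = -192114 (w = 6*(-32019) = -192114)
V(Y, y) = y*sqrt(Y**2 + y**2) (V(Y, y) = 0*Y + y*sqrt(Y**2 + y**2) = 0 + y*sqrt(Y**2 + y**2) = y*sqrt(Y**2 + y**2))
1/(V(192, -84) + w) = 1/(-84*sqrt(192**2 + (-84)**2) - 192114) = 1/(-84*sqrt(36864 + 7056) - 192114) = 1/(-1008*sqrt(305) - 192114) = 1/(-192114 - 1008*sqrt(305))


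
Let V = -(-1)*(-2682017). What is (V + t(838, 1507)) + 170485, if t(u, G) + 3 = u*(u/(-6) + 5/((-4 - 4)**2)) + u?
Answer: -252256531/96 ≈ -2.6277e+6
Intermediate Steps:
V = -2682017 (V = -1*2682017 = -2682017)
t(u, G) = -3 + u + u*(5/64 - u/6) (t(u, G) = -3 + (u*(u/(-6) + 5/((-4 - 4)**2)) + u) = -3 + (u*(u*(-1/6) + 5/((-8)**2)) + u) = -3 + (u*(-u/6 + 5/64) + u) = -3 + (u*(5/64 - u/6) + u) = -3 + (u + u*(5/64 - u/6)) = -3 + u + u*(5/64 - u/6))
(V + t(838, 1507)) + 170485 = (-2682017 + (-3 - 1/6*838**2 + (69/64)*838)) + 170485 = (-2682017 + (-3 - 1/6*702244 + 28911/32)) + 170485 = (-2682017 + (-3 - 351122/3 + 28911/32)) + 170485 = (-2682017 - 11149459/96) + 170485 = -268623091/96 + 170485 = -252256531/96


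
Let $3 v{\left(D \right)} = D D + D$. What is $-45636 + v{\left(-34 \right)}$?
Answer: $-45262$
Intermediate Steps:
$v{\left(D \right)} = \frac{D}{3} + \frac{D^{2}}{3}$ ($v{\left(D \right)} = \frac{D D + D}{3} = \frac{D^{2} + D}{3} = \frac{D + D^{2}}{3} = \frac{D}{3} + \frac{D^{2}}{3}$)
$-45636 + v{\left(-34 \right)} = -45636 + \frac{1}{3} \left(-34\right) \left(1 - 34\right) = -45636 + \frac{1}{3} \left(-34\right) \left(-33\right) = -45636 + 374 = -45262$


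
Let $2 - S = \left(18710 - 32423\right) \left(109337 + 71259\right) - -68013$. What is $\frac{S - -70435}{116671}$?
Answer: $\frac{2476515372}{116671} \approx 21227.0$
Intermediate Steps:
$S = 2476444937$ ($S = 2 - \left(\left(18710 - 32423\right) \left(109337 + 71259\right) - -68013\right) = 2 - \left(\left(-13713\right) 180596 + 68013\right) = 2 - \left(-2476512948 + 68013\right) = 2 - -2476444935 = 2 + 2476444935 = 2476444937$)
$\frac{S - -70435}{116671} = \frac{2476444937 - -70435}{116671} = \left(2476444937 + 70435\right) \frac{1}{116671} = 2476515372 \cdot \frac{1}{116671} = \frac{2476515372}{116671}$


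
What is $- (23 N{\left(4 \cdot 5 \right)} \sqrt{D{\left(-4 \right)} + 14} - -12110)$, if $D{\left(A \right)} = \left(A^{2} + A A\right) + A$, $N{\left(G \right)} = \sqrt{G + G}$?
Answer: $-12110 - 92 \sqrt{105} \approx -13053.0$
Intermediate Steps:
$N{\left(G \right)} = \sqrt{2} \sqrt{G}$ ($N{\left(G \right)} = \sqrt{2 G} = \sqrt{2} \sqrt{G}$)
$D{\left(A \right)} = A + 2 A^{2}$ ($D{\left(A \right)} = \left(A^{2} + A^{2}\right) + A = 2 A^{2} + A = A + 2 A^{2}$)
$- (23 N{\left(4 \cdot 5 \right)} \sqrt{D{\left(-4 \right)} + 14} - -12110) = - (23 \sqrt{2} \sqrt{4 \cdot 5} \sqrt{- 4 \left(1 + 2 \left(-4\right)\right) + 14} - -12110) = - (23 \sqrt{2} \sqrt{20} \sqrt{- 4 \left(1 - 8\right) + 14} + 12110) = - (23 \sqrt{2} \cdot 2 \sqrt{5} \sqrt{\left(-4\right) \left(-7\right) + 14} + 12110) = - (23 \cdot 2 \sqrt{10} \sqrt{28 + 14} + 12110) = - (46 \sqrt{10} \sqrt{42} + 12110) = - (92 \sqrt{105} + 12110) = - (12110 + 92 \sqrt{105}) = -12110 - 92 \sqrt{105}$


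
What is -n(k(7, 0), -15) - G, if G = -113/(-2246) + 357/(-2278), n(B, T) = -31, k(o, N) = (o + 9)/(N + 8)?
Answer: 2340477/75241 ≈ 31.106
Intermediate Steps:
k(o, N) = (9 + o)/(8 + N)
G = -8006/75241 (G = -113*(-1/2246) + 357*(-1/2278) = 113/2246 - 21/134 = -8006/75241 ≈ -0.10640)
-n(k(7, 0), -15) - G = -1*(-31) - 1*(-8006/75241) = 31 + 8006/75241 = 2340477/75241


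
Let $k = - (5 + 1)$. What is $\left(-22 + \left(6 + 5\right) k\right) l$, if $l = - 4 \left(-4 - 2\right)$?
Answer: $-2112$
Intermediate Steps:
$k = -6$ ($k = \left(-1\right) 6 = -6$)
$l = 24$ ($l = \left(-4\right) \left(-6\right) = 24$)
$\left(-22 + \left(6 + 5\right) k\right) l = \left(-22 + \left(6 + 5\right) \left(-6\right)\right) 24 = \left(-22 + 11 \left(-6\right)\right) 24 = \left(-22 - 66\right) 24 = \left(-88\right) 24 = -2112$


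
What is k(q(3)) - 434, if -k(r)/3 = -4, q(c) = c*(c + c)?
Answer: -422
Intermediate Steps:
q(c) = 2*c² (q(c) = c*(2*c) = 2*c²)
k(r) = 12 (k(r) = -3*(-4) = 12)
k(q(3)) - 434 = 12 - 434 = -422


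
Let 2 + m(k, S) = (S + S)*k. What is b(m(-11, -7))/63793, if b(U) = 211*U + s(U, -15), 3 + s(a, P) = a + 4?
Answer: 32225/63793 ≈ 0.50515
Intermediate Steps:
s(a, P) = 1 + a (s(a, P) = -3 + (a + 4) = -3 + (4 + a) = 1 + a)
m(k, S) = -2 + 2*S*k (m(k, S) = -2 + (S + S)*k = -2 + (2*S)*k = -2 + 2*S*k)
b(U) = 1 + 212*U (b(U) = 211*U + (1 + U) = 1 + 212*U)
b(m(-11, -7))/63793 = (1 + 212*(-2 + 2*(-7)*(-11)))/63793 = (1 + 212*(-2 + 154))*(1/63793) = (1 + 212*152)*(1/63793) = (1 + 32224)*(1/63793) = 32225*(1/63793) = 32225/63793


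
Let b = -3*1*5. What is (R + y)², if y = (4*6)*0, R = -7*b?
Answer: 11025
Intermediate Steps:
b = -15 (b = -3*5 = -15)
R = 105 (R = -7*(-15) = 105)
y = 0 (y = 24*0 = 0)
(R + y)² = (105 + 0)² = 105² = 11025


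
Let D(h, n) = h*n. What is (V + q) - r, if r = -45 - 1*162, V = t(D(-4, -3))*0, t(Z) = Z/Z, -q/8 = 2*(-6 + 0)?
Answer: 303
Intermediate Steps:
q = 96 (q = -16*(-6 + 0) = -16*(-6) = -8*(-12) = 96)
t(Z) = 1
V = 0 (V = 1*0 = 0)
r = -207 (r = -45 - 162 = -207)
(V + q) - r = (0 + 96) - 1*(-207) = 96 + 207 = 303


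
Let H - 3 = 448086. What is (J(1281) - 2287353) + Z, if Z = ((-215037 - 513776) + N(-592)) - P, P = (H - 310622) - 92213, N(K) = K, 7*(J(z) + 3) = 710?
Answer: -21433395/7 ≈ -3.0619e+6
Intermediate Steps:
H = 448089 (H = 3 + 448086 = 448089)
J(z) = 689/7 (J(z) = -3 + (⅐)*710 = -3 + 710/7 = 689/7)
P = 45254 (P = (448089 - 310622) - 92213 = 137467 - 92213 = 45254)
Z = -774659 (Z = ((-215037 - 513776) - 592) - 1*45254 = (-728813 - 592) - 45254 = -729405 - 45254 = -774659)
(J(1281) - 2287353) + Z = (689/7 - 2287353) - 774659 = -16010782/7 - 774659 = -21433395/7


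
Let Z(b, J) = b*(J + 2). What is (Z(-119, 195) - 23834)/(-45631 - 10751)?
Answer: 15759/18794 ≈ 0.83851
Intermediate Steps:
Z(b, J) = b*(2 + J)
(Z(-119, 195) - 23834)/(-45631 - 10751) = (-119*(2 + 195) - 23834)/(-45631 - 10751) = (-119*197 - 23834)/(-56382) = (-23443 - 23834)*(-1/56382) = -47277*(-1/56382) = 15759/18794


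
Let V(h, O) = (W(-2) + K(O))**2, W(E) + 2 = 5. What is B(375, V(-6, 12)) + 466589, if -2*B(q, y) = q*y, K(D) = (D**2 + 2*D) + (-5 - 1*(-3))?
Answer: -9777197/2 ≈ -4.8886e+6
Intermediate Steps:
W(E) = 3 (W(E) = -2 + 5 = 3)
K(D) = -2 + D**2 + 2*D (K(D) = (D**2 + 2*D) + (-5 + 3) = (D**2 + 2*D) - 2 = -2 + D**2 + 2*D)
V(h, O) = (1 + O**2 + 2*O)**2 (V(h, O) = (3 + (-2 + O**2 + 2*O))**2 = (1 + O**2 + 2*O)**2)
B(q, y) = -q*y/2
B(375, V(-6, 12)) + 466589 = -1/2*375*(1 + 12**2 + 2*12)**2 + 466589 = -1/2*375*(1 + 144 + 24)**2 + 466589 = -1/2*375*169**2 + 466589 = -1/2*375*28561 + 466589 = -10710375/2 + 466589 = -9777197/2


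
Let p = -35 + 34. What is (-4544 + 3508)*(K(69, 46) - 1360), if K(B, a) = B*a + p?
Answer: -1878268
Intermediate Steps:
p = -1
K(B, a) = -1 + B*a (K(B, a) = B*a - 1 = -1 + B*a)
(-4544 + 3508)*(K(69, 46) - 1360) = (-4544 + 3508)*((-1 + 69*46) - 1360) = -1036*((-1 + 3174) - 1360) = -1036*(3173 - 1360) = -1036*1813 = -1878268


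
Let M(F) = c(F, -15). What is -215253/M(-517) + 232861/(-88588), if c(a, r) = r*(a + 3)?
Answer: -3477365179/113835580 ≈ -30.547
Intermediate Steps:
c(a, r) = r*(3 + a)
M(F) = -45 - 15*F (M(F) = -15*(3 + F) = -45 - 15*F)
-215253/M(-517) + 232861/(-88588) = -215253/(-45 - 15*(-517)) + 232861/(-88588) = -215253/(-45 + 7755) + 232861*(-1/88588) = -215253/7710 - 232861/88588 = -215253*1/7710 - 232861/88588 = -71751/2570 - 232861/88588 = -3477365179/113835580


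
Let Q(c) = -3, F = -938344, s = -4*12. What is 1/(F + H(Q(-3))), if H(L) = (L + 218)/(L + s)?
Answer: -51/47855759 ≈ -1.0657e-6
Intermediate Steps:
s = -48
H(L) = (218 + L)/(-48 + L) (H(L) = (L + 218)/(L - 48) = (218 + L)/(-48 + L))
1/(F + H(Q(-3))) = 1/(-938344 + (218 - 3)/(-48 - 3)) = 1/(-938344 + 215/(-51)) = 1/(-938344 - 1/51*215) = 1/(-938344 - 215/51) = 1/(-47855759/51) = -51/47855759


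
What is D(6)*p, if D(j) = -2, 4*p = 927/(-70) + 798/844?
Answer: 45408/7385 ≈ 6.1487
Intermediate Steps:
p = -22704/7385 (p = (927/(-70) + 798/844)/4 = (927*(-1/70) + 798*(1/844))/4 = (-927/70 + 399/422)/4 = (1/4)*(-90816/7385) = -22704/7385 ≈ -3.0743)
D(6)*p = -2*(-22704/7385) = 45408/7385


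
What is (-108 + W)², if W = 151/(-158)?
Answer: 296356225/24964 ≈ 11871.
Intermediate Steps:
W = -151/158 (W = 151*(-1/158) = -151/158 ≈ -0.95570)
(-108 + W)² = (-108 - 151/158)² = (-17215/158)² = 296356225/24964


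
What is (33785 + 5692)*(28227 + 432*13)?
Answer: 1336020111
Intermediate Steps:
(33785 + 5692)*(28227 + 432*13) = 39477*(28227 + 5616) = 39477*33843 = 1336020111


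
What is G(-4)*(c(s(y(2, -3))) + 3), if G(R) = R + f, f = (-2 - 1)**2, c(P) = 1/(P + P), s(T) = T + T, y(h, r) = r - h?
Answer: 59/4 ≈ 14.750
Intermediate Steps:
s(T) = 2*T
c(P) = 1/(2*P)
f = 9 (f = (-3)**2 = 9)
G(R) = 9 + R (G(R) = R + 9 = 9 + R)
G(-4)*(c(s(y(2, -3))) + 3) = (9 - 4)*(1/(2*((2*(-3 - 1*2)))) + 3) = 5*(1/(2*((2*(-3 - 2)))) + 3) = 5*(1/(2*((2*(-5)))) + 3) = 5*((1/2)/(-10) + 3) = 5*((1/2)*(-1/10) + 3) = 5*(-1/20 + 3) = 5*(59/20) = 59/4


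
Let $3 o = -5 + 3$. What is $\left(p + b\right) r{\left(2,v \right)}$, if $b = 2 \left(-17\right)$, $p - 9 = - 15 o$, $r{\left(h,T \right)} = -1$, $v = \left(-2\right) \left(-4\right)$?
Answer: $15$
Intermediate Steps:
$v = 8$
$o = - \frac{2}{3}$ ($o = \frac{-5 + 3}{3} = \frac{1}{3} \left(-2\right) = - \frac{2}{3} \approx -0.66667$)
$p = 19$ ($p = 9 - -10 = 9 + 10 = 19$)
$b = -34$
$\left(p + b\right) r{\left(2,v \right)} = \left(19 - 34\right) \left(-1\right) = \left(-15\right) \left(-1\right) = 15$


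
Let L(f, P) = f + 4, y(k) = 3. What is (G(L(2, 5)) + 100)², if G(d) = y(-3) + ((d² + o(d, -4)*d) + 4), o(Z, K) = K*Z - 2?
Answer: 169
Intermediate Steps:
o(Z, K) = -2 + K*Z
L(f, P) = 4 + f
G(d) = 7 + d² + d*(-2 - 4*d) (G(d) = 3 + ((d² + (-2 - 4*d)*d) + 4) = 3 + ((d² + d*(-2 - 4*d)) + 4) = 3 + (4 + d² + d*(-2 - 4*d)) = 7 + d² + d*(-2 - 4*d))
(G(L(2, 5)) + 100)² = ((7 - 3*(4 + 2)² - 2*(4 + 2)) + 100)² = ((7 - 3*6² - 2*6) + 100)² = ((7 - 3*36 - 12) + 100)² = ((7 - 108 - 12) + 100)² = (-113 + 100)² = (-13)² = 169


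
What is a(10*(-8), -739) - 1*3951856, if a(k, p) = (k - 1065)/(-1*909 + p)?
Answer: -6512657543/1648 ≈ -3.9519e+6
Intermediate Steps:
a(k, p) = (-1065 + k)/(-909 + p)
a(10*(-8), -739) - 1*3951856 = (-1065 + 10*(-8))/(-909 - 739) - 1*3951856 = (-1065 - 80)/(-1648) - 3951856 = -1/1648*(-1145) - 3951856 = 1145/1648 - 3951856 = -6512657543/1648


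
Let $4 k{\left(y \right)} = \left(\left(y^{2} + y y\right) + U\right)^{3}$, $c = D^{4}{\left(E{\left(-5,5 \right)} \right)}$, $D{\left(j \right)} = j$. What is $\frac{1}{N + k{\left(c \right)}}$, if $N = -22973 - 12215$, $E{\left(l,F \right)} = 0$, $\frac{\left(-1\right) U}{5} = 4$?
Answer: $- \frac{1}{37188} \approx -2.689 \cdot 10^{-5}$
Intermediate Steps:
$U = -20$ ($U = \left(-5\right) 4 = -20$)
$N = -35188$
$c = 0$ ($c = 0^{4} = 0$)
$k{\left(y \right)} = \frac{\left(-20 + 2 y^{2}\right)^{3}}{4}$ ($k{\left(y \right)} = \frac{\left(\left(y^{2} + y y\right) - 20\right)^{3}}{4} = \frac{\left(\left(y^{2} + y^{2}\right) - 20\right)^{3}}{4} = \frac{\left(2 y^{2} - 20\right)^{3}}{4} = \frac{\left(-20 + 2 y^{2}\right)^{3}}{4}$)
$\frac{1}{N + k{\left(c \right)}} = \frac{1}{-35188 + 2 \left(-10 + 0^{2}\right)^{3}} = \frac{1}{-35188 + 2 \left(-10 + 0\right)^{3}} = \frac{1}{-35188 + 2 \left(-10\right)^{3}} = \frac{1}{-35188 + 2 \left(-1000\right)} = \frac{1}{-35188 - 2000} = \frac{1}{-37188} = - \frac{1}{37188}$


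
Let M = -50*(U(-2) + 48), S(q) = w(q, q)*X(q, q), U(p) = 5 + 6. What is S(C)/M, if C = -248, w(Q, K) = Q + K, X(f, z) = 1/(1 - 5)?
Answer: -62/1475 ≈ -0.042034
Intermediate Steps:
X(f, z) = -1/4 (X(f, z) = 1/(-4) = -1/4)
U(p) = 11
w(Q, K) = K + Q
S(q) = -q/2 (S(q) = (q + q)*(-1/4) = (2*q)*(-1/4) = -q/2)
M = -2950 (M = -50*(11 + 48) = -50*59 = -2950)
S(C)/M = -1/2*(-248)/(-2950) = 124*(-1/2950) = -62/1475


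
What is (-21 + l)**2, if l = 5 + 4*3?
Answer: 16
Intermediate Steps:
l = 17 (l = 5 + 12 = 17)
(-21 + l)**2 = (-21 + 17)**2 = (-4)**2 = 16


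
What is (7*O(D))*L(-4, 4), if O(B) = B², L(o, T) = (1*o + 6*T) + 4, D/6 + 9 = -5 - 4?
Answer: 1959552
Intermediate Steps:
D = -108 (D = -54 + 6*(-5 - 4) = -54 + 6*(-9) = -54 - 54 = -108)
L(o, T) = 4 + o + 6*T (L(o, T) = (o + 6*T) + 4 = 4 + o + 6*T)
(7*O(D))*L(-4, 4) = (7*(-108)²)*(4 - 4 + 6*4) = (7*11664)*(4 - 4 + 24) = 81648*24 = 1959552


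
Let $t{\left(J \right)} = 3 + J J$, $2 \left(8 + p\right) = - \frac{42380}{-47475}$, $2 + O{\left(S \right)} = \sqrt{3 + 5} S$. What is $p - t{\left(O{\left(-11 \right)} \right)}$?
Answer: $- \frac{9329347}{9495} - 88 \sqrt{2} \approx -1107.0$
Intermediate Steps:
$O{\left(S \right)} = -2 + 2 S \sqrt{2}$ ($O{\left(S \right)} = -2 + \sqrt{3 + 5} S = -2 + \sqrt{8} S = -2 + 2 \sqrt{2} S = -2 + 2 S \sqrt{2}$)
$p = - \frac{71722}{9495}$ ($p = -8 + \frac{\left(-42380\right) \frac{1}{-47475}}{2} = -8 + \frac{\left(-42380\right) \left(- \frac{1}{47475}\right)}{2} = -8 + \frac{1}{2} \cdot \frac{8476}{9495} = -8 + \frac{4238}{9495} = - \frac{71722}{9495} \approx -7.5537$)
$t{\left(J \right)} = 3 + J^{2}$
$p - t{\left(O{\left(-11 \right)} \right)} = - \frac{71722}{9495} - \left(3 + \left(-2 + 2 \left(-11\right) \sqrt{2}\right)^{2}\right) = - \frac{71722}{9495} - \left(3 + \left(-2 - 22 \sqrt{2}\right)^{2}\right) = - \frac{100207}{9495} - \left(-2 - 22 \sqrt{2}\right)^{2}$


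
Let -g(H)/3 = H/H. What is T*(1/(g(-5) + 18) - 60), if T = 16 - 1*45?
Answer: 26071/15 ≈ 1738.1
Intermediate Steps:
g(H) = -3 (g(H) = -3*H/H = -3*1 = -3)
T = -29 (T = 16 - 45 = -29)
T*(1/(g(-5) + 18) - 60) = -29*(1/(-3 + 18) - 60) = -29*(1/15 - 60) = -29*(-899/15) = 26071/15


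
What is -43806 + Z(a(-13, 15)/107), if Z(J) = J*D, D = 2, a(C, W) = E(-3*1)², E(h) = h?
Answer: -4687224/107 ≈ -43806.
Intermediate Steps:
a(C, W) = 9 (a(C, W) = (-3*1)² = (-3)² = 9)
Z(J) = 2*J (Z(J) = J*2 = 2*J)
-43806 + Z(a(-13, 15)/107) = -43806 + 2*(9/107) = -43806 + 18/107 = -4687224/107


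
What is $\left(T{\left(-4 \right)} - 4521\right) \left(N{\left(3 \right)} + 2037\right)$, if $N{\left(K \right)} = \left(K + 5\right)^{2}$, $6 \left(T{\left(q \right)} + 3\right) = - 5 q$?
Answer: $- \frac{28493762}{3} \approx -9.4979 \cdot 10^{6}$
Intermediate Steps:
$T{\left(q \right)} = -3 - \frac{5 q}{6}$ ($T{\left(q \right)} = -3 + \frac{\left(-5\right) q}{6} = -3 - \frac{5 q}{6}$)
$N{\left(K \right)} = \left(5 + K\right)^{2}$
$\left(T{\left(-4 \right)} - 4521\right) \left(N{\left(3 \right)} + 2037\right) = \left(\left(-3 - - \frac{10}{3}\right) - 4521\right) \left(\left(5 + 3\right)^{2} + 2037\right) = \left(\left(-3 + \frac{10}{3}\right) - 4521\right) \left(8^{2} + 2037\right) = \left(\frac{1}{3} - 4521\right) \left(64 + 2037\right) = \left(- \frac{13562}{3}\right) 2101 = - \frac{28493762}{3}$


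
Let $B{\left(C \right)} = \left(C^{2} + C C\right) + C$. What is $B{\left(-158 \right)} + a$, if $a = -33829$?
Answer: $15941$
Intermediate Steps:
$B{\left(C \right)} = C + 2 C^{2}$ ($B{\left(C \right)} = \left(C^{2} + C^{2}\right) + C = 2 C^{2} + C = C + 2 C^{2}$)
$B{\left(-158 \right)} + a = - 158 \left(1 + 2 \left(-158\right)\right) - 33829 = - 158 \left(1 - 316\right) - 33829 = \left(-158\right) \left(-315\right) - 33829 = 49770 - 33829 = 15941$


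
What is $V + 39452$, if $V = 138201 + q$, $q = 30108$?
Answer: $207761$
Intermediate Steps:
$V = 168309$ ($V = 138201 + 30108 = 168309$)
$V + 39452 = 168309 + 39452 = 207761$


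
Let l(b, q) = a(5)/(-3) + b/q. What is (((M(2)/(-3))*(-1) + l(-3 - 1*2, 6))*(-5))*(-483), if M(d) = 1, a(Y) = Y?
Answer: -10465/2 ≈ -5232.5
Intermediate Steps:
l(b, q) = -5/3 + b/q (l(b, q) = 5/(-3) + b/q = 5*(-1/3) + b/q = -5/3 + b/q)
(((M(2)/(-3))*(-1) + l(-3 - 1*2, 6))*(-5))*(-483) = (((1/(-3))*(-1) + (-5/3 + (-3 - 1*2)/6))*(-5))*(-483) = ((-1/3*1*(-1) + (-5/3 + (-3 - 2)*(1/6)))*(-5))*(-483) = ((-1/3*(-1) + (-5/3 - 5*1/6))*(-5))*(-483) = ((1/3 + (-5/3 - 5/6))*(-5))*(-483) = ((1/3 - 5/2)*(-5))*(-483) = -13/6*(-5)*(-483) = (65/6)*(-483) = -10465/2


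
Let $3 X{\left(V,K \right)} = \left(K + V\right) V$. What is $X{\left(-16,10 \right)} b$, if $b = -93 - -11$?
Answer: $-2624$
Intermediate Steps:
$X{\left(V,K \right)} = \frac{V \left(K + V\right)}{3}$ ($X{\left(V,K \right)} = \frac{\left(K + V\right) V}{3} = \frac{V \left(K + V\right)}{3}$)
$b = -82$ ($b = -93 + 11 = -82$)
$X{\left(-16,10 \right)} b = \frac{1}{3} \left(-16\right) \left(10 - 16\right) \left(-82\right) = \frac{1}{3} \left(-16\right) \left(-6\right) \left(-82\right) = 32 \left(-82\right) = -2624$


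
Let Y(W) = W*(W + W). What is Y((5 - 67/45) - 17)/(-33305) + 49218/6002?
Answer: 1657484127727/202395317625 ≈ 8.1893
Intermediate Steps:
Y(W) = 2*W² (Y(W) = W*(2*W) = 2*W²)
Y((5 - 67/45) - 17)/(-33305) + 49218/6002 = (2*((5 - 67/45) - 17)²)/(-33305) + 49218/6002 = (2*((5 - 67*1/45) - 17)²)*(-1/33305) + 49218*(1/6002) = (2*((5 - 67/45) - 17)²)*(-1/33305) + 24609/3001 = (2*(158/45 - 17)²)*(-1/33305) + 24609/3001 = (2*(-607/45)²)*(-1/33305) + 24609/3001 = (2*(368449/2025))*(-1/33305) + 24609/3001 = (736898/2025)*(-1/33305) + 24609/3001 = -736898/67442625 + 24609/3001 = 1657484127727/202395317625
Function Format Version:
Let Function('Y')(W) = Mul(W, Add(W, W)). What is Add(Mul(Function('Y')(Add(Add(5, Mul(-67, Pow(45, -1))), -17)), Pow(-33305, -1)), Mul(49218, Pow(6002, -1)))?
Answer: Rational(1657484127727, 202395317625) ≈ 8.1893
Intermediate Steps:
Function('Y')(W) = Mul(2, Pow(W, 2)) (Function('Y')(W) = Mul(W, Mul(2, W)) = Mul(2, Pow(W, 2)))
Add(Mul(Function('Y')(Add(Add(5, Mul(-67, Pow(45, -1))), -17)), Pow(-33305, -1)), Mul(49218, Pow(6002, -1))) = Add(Mul(Mul(2, Pow(Add(Add(5, Mul(-67, Pow(45, -1))), -17), 2)), Pow(-33305, -1)), Mul(49218, Pow(6002, -1))) = Add(Mul(Mul(2, Pow(Add(Add(5, Mul(-67, Rational(1, 45))), -17), 2)), Rational(-1, 33305)), Mul(49218, Rational(1, 6002))) = Add(Mul(Mul(2, Pow(Add(Add(5, Rational(-67, 45)), -17), 2)), Rational(-1, 33305)), Rational(24609, 3001)) = Add(Mul(Mul(2, Pow(Add(Rational(158, 45), -17), 2)), Rational(-1, 33305)), Rational(24609, 3001)) = Add(Mul(Mul(2, Pow(Rational(-607, 45), 2)), Rational(-1, 33305)), Rational(24609, 3001)) = Add(Mul(Mul(2, Rational(368449, 2025)), Rational(-1, 33305)), Rational(24609, 3001)) = Add(Mul(Rational(736898, 2025), Rational(-1, 33305)), Rational(24609, 3001)) = Add(Rational(-736898, 67442625), Rational(24609, 3001)) = Rational(1657484127727, 202395317625)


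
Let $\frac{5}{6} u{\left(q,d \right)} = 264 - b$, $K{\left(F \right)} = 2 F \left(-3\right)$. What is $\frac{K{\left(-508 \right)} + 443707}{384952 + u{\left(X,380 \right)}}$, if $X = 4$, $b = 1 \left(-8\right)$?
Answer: $\frac{2233775}{1926392} \approx 1.1596$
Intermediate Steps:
$b = -8$
$K{\left(F \right)} = - 6 F$
$u{\left(q,d \right)} = \frac{1632}{5}$ ($u{\left(q,d \right)} = \frac{6 \left(264 - -8\right)}{5} = \frac{6 \left(264 + 8\right)}{5} = \frac{6}{5} \cdot 272 = \frac{1632}{5}$)
$\frac{K{\left(-508 \right)} + 443707}{384952 + u{\left(X,380 \right)}} = \frac{\left(-6\right) \left(-508\right) + 443707}{384952 + \frac{1632}{5}} = \frac{3048 + 443707}{\frac{1926392}{5}} = 446755 \cdot \frac{5}{1926392} = \frac{2233775}{1926392}$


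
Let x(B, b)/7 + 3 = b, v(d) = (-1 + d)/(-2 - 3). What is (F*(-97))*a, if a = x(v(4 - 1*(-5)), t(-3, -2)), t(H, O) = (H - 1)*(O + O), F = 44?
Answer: -388388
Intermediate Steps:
v(d) = ⅕ - d/5 (v(d) = (-1 + d)/(-5) = (-1 + d)*(-⅕) = ⅕ - d/5)
t(H, O) = 2*O*(-1 + H) (t(H, O) = (-1 + H)*(2*O) = 2*O*(-1 + H))
x(B, b) = -21 + 7*b
a = 91 (a = -21 + 7*(2*(-2)*(-1 - 3)) = -21 + 7*(2*(-2)*(-4)) = -21 + 7*16 = -21 + 112 = 91)
(F*(-97))*a = (44*(-97))*91 = -4268*91 = -388388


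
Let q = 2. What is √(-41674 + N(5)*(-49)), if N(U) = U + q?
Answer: I*√42017 ≈ 204.98*I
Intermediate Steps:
N(U) = 2 + U (N(U) = U + 2 = 2 + U)
√(-41674 + N(5)*(-49)) = √(-41674 + (2 + 5)*(-49)) = √(-41674 + 7*(-49)) = √(-41674 - 343) = √(-42017) = I*√42017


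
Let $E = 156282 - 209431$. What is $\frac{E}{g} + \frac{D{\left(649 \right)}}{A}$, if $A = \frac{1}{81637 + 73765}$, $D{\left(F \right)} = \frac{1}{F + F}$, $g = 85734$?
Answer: $\frac{602465803}{5058306} \approx 119.1$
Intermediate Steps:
$E = -53149$ ($E = 156282 - 209431 = -53149$)
$D{\left(F \right)} = \frac{1}{2 F}$
$A = \frac{1}{155402} \approx 6.4349 \cdot 10^{-6}$
$\frac{E}{g} + \frac{D{\left(649 \right)}}{A} = - \frac{53149}{85734} + \frac{1}{2 \cdot 649} \frac{1}{\frac{1}{155402}} = \left(-53149\right) \frac{1}{85734} + \frac{1}{2} \cdot \frac{1}{649} \cdot 155402 = - \frac{53149}{85734} + \frac{1}{1298} \cdot 155402 = - \frac{53149}{85734} + \frac{77701}{649} = \frac{602465803}{5058306}$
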